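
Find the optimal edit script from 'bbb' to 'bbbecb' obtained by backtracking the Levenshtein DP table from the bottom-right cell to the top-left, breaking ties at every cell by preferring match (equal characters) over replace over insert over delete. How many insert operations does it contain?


Edit distance = 3. Backtracking from cell (3, 6) with preference match > replace > insert > delete,
then listing the resulting alignment 'bbb' -> 'bbbecb' left to right:
  Step 1: insert 'b' [insertion #1]
  Step 2: keep 'b'
  Step 3: keep 'b'
  Step 4: insert 'e' [insertion #2]
  Step 5: insert 'c' [insertion #3]
  Step 6: keep 'b'
Total insertions: 3

3


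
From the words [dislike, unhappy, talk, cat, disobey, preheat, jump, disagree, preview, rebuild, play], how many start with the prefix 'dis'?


Checking each word for prefix 'dis':
  'dislike' -> YES, starts with 'dis' (count: 1)
  'unhappy' -> no (count: 1)
  'talk' -> no (count: 1)
  'cat' -> no (count: 1)
  'disobey' -> YES, starts with 'dis' (count: 2)
  'preheat' -> no (count: 2)
  'jump' -> no (count: 2)
  'disagree' -> YES, starts with 'dis' (count: 3)
  'preview' -> no (count: 3)
  'rebuild' -> no (count: 3)
  'play' -> no (count: 3)
Total with prefix 'dis': 3

3


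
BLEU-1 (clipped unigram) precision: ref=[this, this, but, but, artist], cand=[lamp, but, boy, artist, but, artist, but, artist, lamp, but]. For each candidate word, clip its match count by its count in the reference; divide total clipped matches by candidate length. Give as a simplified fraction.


Reference word counts: {'artist': 1, 'but': 2, 'this': 2}
Checking each candidate word (with clipping):
  'lamp' -> not in reference -> no match (matches: 0)
  'but' -> in reference (ref count 2, used 1/2) -> match (matches: 1)
  'boy' -> not in reference -> no match (matches: 1)
  'artist' -> in reference (ref count 1, used 1/1) -> match (matches: 2)
  'but' -> in reference (ref count 2, used 2/2) -> match (matches: 3)
  'artist' -> ref count 1 already used up (1/1) -> clipped, no match (matches: 3)
  'but' -> ref count 2 already used up (2/2) -> clipped, no match (matches: 3)
  'artist' -> ref count 1 already used up (1/1) -> clipped, no match (matches: 3)
  'lamp' -> not in reference -> no match (matches: 3)
  'but' -> ref count 2 already used up (2/2) -> clipped, no match (matches: 3)
Clipped matches: 3, Candidate length: 10
Precision = 3/10

3/10


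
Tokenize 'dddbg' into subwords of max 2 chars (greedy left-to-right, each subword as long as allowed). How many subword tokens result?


'dddbg' has 5 characters.
Chunking with max size 2:
  Chunk 1: 'dd' (positions 0-1)
  Chunk 2: 'db' (positions 2-3)
  Chunk 3: 'g' (positions 4-4)
Total chunks: ceil(5 / 2) = 3

3


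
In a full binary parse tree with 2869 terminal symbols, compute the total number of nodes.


Leaf nodes (terminals): 2869
Internal nodes = n - 1 = 2869 - 1 = 2868
Total = leaves + internal = 2869 + 2868 = 5737

5737


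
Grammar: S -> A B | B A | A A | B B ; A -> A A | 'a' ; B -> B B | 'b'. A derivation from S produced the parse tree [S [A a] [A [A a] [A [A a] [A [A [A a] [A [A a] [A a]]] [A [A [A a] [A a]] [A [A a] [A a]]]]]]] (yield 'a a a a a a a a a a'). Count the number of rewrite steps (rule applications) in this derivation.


Every bracketed nonterminal node [X ...] in the tree is produced by exactly one rule application.
Reading the tree off as a leftmost derivation:
  Step 1: S  =>  A A   (applied S -> A A)
  Step 2: A A  =>  a A   (applied A -> a)
  Step 3: a A  =>  a A A   (applied A -> A A)
  Step 4: a A A  =>  a a A   (applied A -> a)
  Step 5: a a A  =>  a a A A   (applied A -> A A)
  Step 6: a a A A  =>  a a a A   (applied A -> a)
  Step 7: a a a A  =>  a a a A A   (applied A -> A A)
  Step 8: a a a A A  =>  a a a A A A   (applied A -> A A)
  Step 9: a a a A A A  =>  a a a a A A   (applied A -> a)
  Step 10: a a a a A A  =>  a a a a A A A   (applied A -> A A)
  Step 11: a a a a A A A  =>  a a a a a A A   (applied A -> a)
  Step 12: a a a a a A A  =>  a a a a a a A   (applied A -> a)
  Step 13: a a a a a a A  =>  a a a a a a A A   (applied A -> A A)
  Step 14: a a a a a a A A  =>  a a a a a a A A A   (applied A -> A A)
  Step 15: a a a a a a A A A  =>  a a a a a a a A A   (applied A -> a)
  Step 16: a a a a a a a A A  =>  a a a a a a a a A   (applied A -> a)
  Step 17: a a a a a a a a A  =>  a a a a a a a a A A   (applied A -> A A)
  Step 18: a a a a a a a a A A  =>  a a a a a a a a a A   (applied A -> a)
  Step 19: a a a a a a a a a A  =>  a a a a a a a a a a   (applied A -> a)
Final yield: a a a a a a a a a a
Total rewrite steps: 19

19


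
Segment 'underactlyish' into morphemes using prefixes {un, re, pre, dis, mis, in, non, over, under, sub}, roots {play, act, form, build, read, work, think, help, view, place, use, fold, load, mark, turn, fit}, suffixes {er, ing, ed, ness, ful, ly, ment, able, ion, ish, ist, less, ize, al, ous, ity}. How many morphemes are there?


Segmenting 'underactlyish' against the inventory:
  'under' -> prefix (morpheme 1)
  'act' -> root (morpheme 2)
  'ly' -> suffix (morpheme 3)
  'ish' -> suffix (morpheme 4)
Total morphemes: 4

4


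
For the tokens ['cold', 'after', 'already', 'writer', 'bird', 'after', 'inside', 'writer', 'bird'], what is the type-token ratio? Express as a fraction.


Tokens: 9
Unique types: ('after', 'already', 'bird', 'cold', 'inside', 'writer') = 6
TTR = 6/9
Simplify: divide both by 3 -> 2/3
TTR = 2/3

2/3


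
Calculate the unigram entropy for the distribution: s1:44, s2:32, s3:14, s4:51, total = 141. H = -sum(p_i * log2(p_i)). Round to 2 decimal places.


Computing entropy H = -sum(p_i * log2(p_i)):
  s1: p = 44/141 = 0.3121, -p*log2(p) = 0.5243
  s2: p = 32/141 = 0.2270, -p*log2(p) = 0.4856
  s3: p = 14/141 = 0.0993, -p*log2(p) = 0.3309
  s4: p = 51/141 = 0.3617, -p*log2(p) = 0.5307
H = sum of terms = 1.8715
Rounded to 2 decimals: 1.87

1.87


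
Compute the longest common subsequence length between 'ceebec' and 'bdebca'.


DP table for LCS of 'ceebec' and 'bdebca':
       b  d  e  b  c  a
    0  0  0  0  0  0  0
  c 0  0  0  0  0  1  1
  e 0  0  0  1  1  1  1
  e 0  0  0  1  1  1  1
  b 0  1  1  1  2  2  2
  e 0  1  1  2  2  2  2
  c 0  1  1  2  2  3  3
LCS: 'ebc'
LCS length = 3

3


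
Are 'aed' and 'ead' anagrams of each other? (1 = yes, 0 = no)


Sort characters of 'aed': 'ade'
Sort characters of 'ead': 'ade'
Sorted forms match -> they ARE anagrams
Result: 1

1


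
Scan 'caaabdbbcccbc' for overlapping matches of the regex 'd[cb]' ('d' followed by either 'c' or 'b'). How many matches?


Pattern: d[cb] means 'd' followed by either 'c' or 'b'.
Scanning 'caaabdbbcccbc' position-by-position:
  Pos 0: window 'ca' -> no
  Pos 1: window 'aa' -> no
  Pos 2: window 'aa' -> no
  Pos 3: window 'ab' -> no
  Pos 4: window 'bd' -> no
  Pos 5: window 'db' -> MATCH
  Pos 6: window 'bb' -> no
  Pos 7: window 'bc' -> no
  Pos 8: window 'cc' -> no
  Pos 9: window 'cc' -> no
  Pos 10: window 'cb' -> no
  Pos 11: window 'bc' -> no
  Pos 12: window 'c' -> no
Total matches: 1

1


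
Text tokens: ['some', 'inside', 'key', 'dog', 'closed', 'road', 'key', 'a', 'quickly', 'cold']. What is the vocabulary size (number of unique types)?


Listing all tokens and tracking unique types:
  Token 1: 'some' -> NEW (unique so far: 1)
  Token 2: 'inside' -> NEW (unique so far: 2)
  Token 3: 'key' -> NEW (unique so far: 3)
  Token 4: 'dog' -> NEW (unique so far: 4)
  Token 5: 'closed' -> NEW (unique so far: 5)
  Token 6: 'road' -> NEW (unique so far: 6)
  Token 7: 'key' -> duplicate (unique so far: 6)
  Token 8: 'a' -> NEW (unique so far: 7)
  Token 9: 'quickly' -> NEW (unique so far: 8)
  Token 10: 'cold' -> NEW (unique so far: 9)
Unique types: ('a', 'closed', 'cold', 'dog', 'inside', 'key', 'quickly', 'road', 'some')
Vocabulary size: 9

9


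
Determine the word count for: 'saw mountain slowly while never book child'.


Counting words by splitting on spaces:
  Word 1: 'saw'
  Word 2: 'mountain'
  Word 3: 'slowly'
  Word 4: 'while'
  Word 5: 'never'
  Word 6: 'book'
  Word 7: 'child'
Total words: 7

7


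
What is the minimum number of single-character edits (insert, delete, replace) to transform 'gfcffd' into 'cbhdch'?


Building DP table for s1='gfcffd' (len 6) and s2='cbhdch' (len 6):
       c  b  h  d  c  h
    0  1  2  3  4  5  6
  g 1  1  2  3  4  5  6
  f 2  2  2  3  4  5  6
  c 3  2  3  3  4  4  5
  f 4  3  3  4  4  5  5
  f 5  4  4  4  5  5  6
  d 6  5  5  5  4  5  6
Edit distance = dp[6][6] = 6

6


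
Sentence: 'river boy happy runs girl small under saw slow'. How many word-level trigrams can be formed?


Word trigrams from [9] words:
  Trigram 1: (river boy happy)
  Trigram 2: (boy happy runs)
  Trigram 3: (happy runs girl)
  Trigram 4: (runs girl small)
  Trigram 5: (girl small under)
  Trigram 6: (small under saw)
  Trigram 7: (under saw slow)
Total word trigrams: 9 - 2 = 7

7


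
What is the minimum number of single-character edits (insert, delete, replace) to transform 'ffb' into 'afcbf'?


Building DP table for s1='ffb' (len 3) and s2='afcbf' (len 5):
       a  f  c  b  f
    0  1  2  3  4  5
  f 1  1  1  2  3  4
  f 2  2  1  2  3  3
  b 3  3  2  2  2  3
Edit distance = dp[3][5] = 3

3


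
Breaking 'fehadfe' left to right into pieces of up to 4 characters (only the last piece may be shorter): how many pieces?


'fehadfe' has 7 characters.
Chunking with max size 4:
  Chunk 1: 'feha' (positions 0-3)
  Chunk 2: 'dfe' (positions 4-6)
Total chunks: ceil(7 / 4) = 2

2


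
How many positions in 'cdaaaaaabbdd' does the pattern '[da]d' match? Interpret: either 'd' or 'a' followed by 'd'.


Pattern: [da]d means either 'd' or 'a' followed by 'd'.
Scanning 'cdaaaaaabbdd' position-by-position:
  Pos 0: window 'cd' -> no
  Pos 1: window 'da' -> no
  Pos 2: window 'aa' -> no
  Pos 3: window 'aa' -> no
  Pos 4: window 'aa' -> no
  Pos 5: window 'aa' -> no
  Pos 6: window 'aa' -> no
  Pos 7: window 'ab' -> no
  Pos 8: window 'bb' -> no
  Pos 9: window 'bd' -> no
  Pos 10: window 'dd' -> MATCH
  Pos 11: window 'd' -> no
Total matches: 1

1


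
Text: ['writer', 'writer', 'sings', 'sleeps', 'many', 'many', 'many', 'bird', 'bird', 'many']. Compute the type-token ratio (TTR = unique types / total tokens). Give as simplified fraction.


Tokens: 10
Unique types: ('bird', 'many', 'sings', 'sleeps', 'writer') = 5
TTR = 5/10
Simplify: divide both by 5 -> 1/2
TTR = 1/2

1/2


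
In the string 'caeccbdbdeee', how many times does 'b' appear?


Scanning 'caeccbdbdeee' for 'b':
  Position 5: 'b' -> MATCH (count: 1)
  Position 7: 'b' -> MATCH (count: 2)
Total occurrences of 'b': 2

2


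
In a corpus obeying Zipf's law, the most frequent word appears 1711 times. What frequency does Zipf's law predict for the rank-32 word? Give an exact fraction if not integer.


Zipf's law: freq(rank) = f1 / rank
f1 = 1711, rank = 32
freq = 1711 / 32
GCD(1711, 32) = 1
Simplified: 1711/32

1711/32


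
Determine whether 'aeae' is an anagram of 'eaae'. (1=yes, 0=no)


Sort characters of 'aeae': 'aaee'
Sort characters of 'eaae': 'aaee'
Sorted forms match -> they ARE anagrams
Result: 1

1


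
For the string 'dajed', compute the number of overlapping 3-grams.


String 'dajed' has length L = 5.
Number of overlapping n-grams = L - n + 1
Substituting: 5 - 3 + 1 = 3

3


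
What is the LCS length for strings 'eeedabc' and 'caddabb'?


DP table for LCS of 'eeedabc' and 'caddabb':
       c  a  d  d  a  b  b
    0  0  0  0  0  0  0  0
  e 0  0  0  0  0  0  0  0
  e 0  0  0  0  0  0  0  0
  e 0  0  0  0  0  0  0  0
  d 0  0  0  1  1  1  1  1
  a 0  0  1  1  1  2  2  2
  b 0  0  1  1  1  2  3  3
  c 0  1  1  1  1  2  3  3
LCS: 'dab'
LCS length = 3

3


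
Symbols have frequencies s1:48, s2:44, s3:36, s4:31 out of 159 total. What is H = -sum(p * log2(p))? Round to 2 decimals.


Computing entropy H = -sum(p_i * log2(p_i)):
  s1: p = 48/159 = 0.3019, -p*log2(p) = 0.5216
  s2: p = 44/159 = 0.2767, -p*log2(p) = 0.5129
  s3: p = 36/159 = 0.2264, -p*log2(p) = 0.4852
  s4: p = 31/159 = 0.1950, -p*log2(p) = 0.4599
H = sum of terms = 1.9796
Rounded to 2 decimals: 1.98

1.98


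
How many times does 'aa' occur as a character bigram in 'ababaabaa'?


Scanning 'ababaabaa' for bigram 'aa':
  Position 0: 'ab' -> no
  Position 1: 'ba' -> no
  Position 2: 'ab' -> no
  Position 3: 'ba' -> no
  Position 4: 'aa' -> MATCH
  Position 5: 'ab' -> no
  Position 6: 'ba' -> no
  Position 7: 'aa' -> MATCH
Total matches: 2

2


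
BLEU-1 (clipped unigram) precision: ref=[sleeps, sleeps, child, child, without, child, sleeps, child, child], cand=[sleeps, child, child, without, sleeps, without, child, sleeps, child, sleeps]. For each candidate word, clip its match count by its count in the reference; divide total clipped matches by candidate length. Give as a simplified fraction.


Reference word counts: {'child': 5, 'sleeps': 3, 'without': 1}
Checking each candidate word (with clipping):
  'sleeps' -> in reference (ref count 3, used 1/3) -> match (matches: 1)
  'child' -> in reference (ref count 5, used 1/5) -> match (matches: 2)
  'child' -> in reference (ref count 5, used 2/5) -> match (matches: 3)
  'without' -> in reference (ref count 1, used 1/1) -> match (matches: 4)
  'sleeps' -> in reference (ref count 3, used 2/3) -> match (matches: 5)
  'without' -> ref count 1 already used up (1/1) -> clipped, no match (matches: 5)
  'child' -> in reference (ref count 5, used 3/5) -> match (matches: 6)
  'sleeps' -> in reference (ref count 3, used 3/3) -> match (matches: 7)
  'child' -> in reference (ref count 5, used 4/5) -> match (matches: 8)
  'sleeps' -> ref count 3 already used up (3/3) -> clipped, no match (matches: 8)
Clipped matches: 8, Candidate length: 10
Precision = 8/10 = 4/5

4/5


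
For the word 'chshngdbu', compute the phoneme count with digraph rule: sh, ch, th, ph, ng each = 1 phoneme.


Parsing 'chshngdbu' greedily, digraphs first:
  'ch' -> digraph (1 consonant phoneme) (phonemes so far: 1)
  'sh' -> digraph (1 consonant phoneme) (phonemes so far: 2)
  'ng' -> digraph (1 consonant phoneme) (phonemes so far: 3)
  'd' -> consonant phoneme (phonemes so far: 4)
  'b' -> consonant phoneme (phonemes so far: 5)
  'u' -> vowel phoneme (phonemes so far: 6)
Total phonemes: 6

6


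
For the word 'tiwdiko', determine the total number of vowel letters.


Scanning each character of 'tiwdiko':
  Position 1: 't' -> consonant (running count: 0)
  Position 2: 'i' -> vowel (running count: 1)
  Position 3: 'w' -> consonant (running count: 1)
  Position 4: 'd' -> consonant (running count: 1)
  Position 5: 'i' -> vowel (running count: 2)
  Position 6: 'k' -> consonant (running count: 2)
  Position 7: 'o' -> vowel (running count: 3)
Total vowels: 3

3


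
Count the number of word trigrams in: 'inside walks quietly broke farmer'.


Word trigrams from [5] words:
  Trigram 1: (inside walks quietly)
  Trigram 2: (walks quietly broke)
  Trigram 3: (quietly broke farmer)
Total word trigrams: 5 - 2 = 3

3


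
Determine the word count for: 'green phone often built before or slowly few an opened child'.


Counting words by splitting on spaces:
  Word 1: 'green'
  Word 2: 'phone'
  Word 3: 'often'
  Word 4: 'built'
  Word 5: 'before'
  Word 6: 'or'
  Word 7: 'slowly'
  Word 8: 'few'
  Word 9: 'an'
  Word 10: 'opened'
  Word 11: 'child'
Total words: 11

11


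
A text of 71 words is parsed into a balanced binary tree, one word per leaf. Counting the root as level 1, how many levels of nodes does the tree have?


In a balanced binary tree with n leaves the deepest leaf is ceil(log2(n)) edges below the root,
so counting node levels inclusive of root and leaves gives ceil(log2(n)) + 1 levels.
log2(71) = 6.1497
ceil(6.1497) = 7
levels = 7 + 1 = 8

8


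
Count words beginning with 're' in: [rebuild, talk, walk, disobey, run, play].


Checking each word for prefix 're':
  'rebuild' -> YES, starts with 're' (count: 1)
  'talk' -> no (count: 1)
  'walk' -> no (count: 1)
  'disobey' -> no (count: 1)
  'run' -> no (count: 1)
  'play' -> no (count: 1)
Total with prefix 're': 1

1


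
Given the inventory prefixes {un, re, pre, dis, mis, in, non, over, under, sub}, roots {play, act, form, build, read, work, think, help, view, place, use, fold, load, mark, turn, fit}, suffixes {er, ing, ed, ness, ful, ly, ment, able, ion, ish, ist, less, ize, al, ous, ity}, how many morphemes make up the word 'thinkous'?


Segmenting 'thinkous' against the inventory:
  'think' -> root (morpheme 1)
  'ous' -> suffix (morpheme 2)
Total morphemes: 2

2


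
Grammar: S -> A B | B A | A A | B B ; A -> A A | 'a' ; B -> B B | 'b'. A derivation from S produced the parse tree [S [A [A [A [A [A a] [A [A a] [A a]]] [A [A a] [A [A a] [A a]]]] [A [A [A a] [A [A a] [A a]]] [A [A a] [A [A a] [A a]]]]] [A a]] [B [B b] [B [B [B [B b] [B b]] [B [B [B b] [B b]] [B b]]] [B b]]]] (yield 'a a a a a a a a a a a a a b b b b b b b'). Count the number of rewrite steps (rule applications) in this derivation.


Every bracketed nonterminal node [X ...] in the tree is produced by exactly one rule application.
Reading the tree off as a leftmost derivation:
  Step 1: S  =>  A B   (applied S -> A B)
  Step 2: A B  =>  A A B   (applied A -> A A)
  Step 3: A A B  =>  A A A B   (applied A -> A A)
  Step 4: A A A B  =>  A A A A B   (applied A -> A A)
  Step 5: A A A A B  =>  A A A A A B   (applied A -> A A)
  Step 6: A A A A A B  =>  a A A A A B   (applied A -> a)
  Step 7: a A A A A B  =>  a A A A A A B   (applied A -> A A)
  Step 8: a A A A A A B  =>  a a A A A A B   (applied A -> a)
  Step 9: a a A A A A B  =>  a a a A A A B   (applied A -> a)
  Step 10: a a a A A A B  =>  a a a A A A A B   (applied A -> A A)
  Step 11: a a a A A A A B  =>  a a a a A A A B   (applied A -> a)
  Step 12: a a a a A A A B  =>  a a a a A A A A B   (applied A -> A A)
  Step 13: a a a a A A A A B  =>  a a a a a A A A B   (applied A -> a)
  Step 14: a a a a a A A A B  =>  a a a a a a A A B   (applied A -> a)
  Step 15: a a a a a a A A B  =>  a a a a a a A A A B   (applied A -> A A)
  Step 16: a a a a a a A A A B  =>  a a a a a a A A A A B   (applied A -> A A)
  Step 17: a a a a a a A A A A B  =>  a a a a a a a A A A B   (applied A -> a)
  Step 18: a a a a a a a A A A B  =>  a a a a a a a A A A A B   (applied A -> A A)
  Step 19: a a a a a a a A A A A B  =>  a a a a a a a a A A A B   (applied A -> a)
  Step 20: a a a a a a a a A A A B  =>  a a a a a a a a a A A B   (applied A -> a)
  Step 21: a a a a a a a a a A A B  =>  a a a a a a a a a A A A B   (applied A -> A A)
  Step 22: a a a a a a a a a A A A B  =>  a a a a a a a a a a A A B   (applied A -> a)
  Step 23: a a a a a a a a a a A A B  =>  a a a a a a a a a a A A A B   (applied A -> A A)
  Step 24: a a a a a a a a a a A A A B  =>  a a a a a a a a a a a A A B   (applied A -> a)
  Step 25: a a a a a a a a a a a A A B  =>  a a a a a a a a a a a a A B   (applied A -> a)
  Step 26: a a a a a a a a a a a a A B  =>  a a a a a a a a a a a a a B   (applied A -> a)
  Step 27: a a a a a a a a a a a a a B  =>  a a a a a a a a a a a a a B B   (applied B -> B B)
  Step 28: a a a a a a a a a a a a a B B  =>  a a a a a a a a a a a a a b B   (applied B -> b)
  Step 29: a a a a a a a a a a a a a b B  =>  a a a a a a a a a a a a a b B B   (applied B -> B B)
  Step 30: a a a a a a a a a a a a a b B B  =>  a a a a a a a a a a a a a b B B B   (applied B -> B B)
  Step 31: a a a a a a a a a a a a a b B B B  =>  a a a a a a a a a a a a a b B B B B   (applied B -> B B)
  Step 32: a a a a a a a a a a a a a b B B B B  =>  a a a a a a a a a a a a a b b B B B   (applied B -> b)
  Step 33: a a a a a a a a a a a a a b b B B B  =>  a a a a a a a a a a a a a b b b B B   (applied B -> b)
  Step 34: a a a a a a a a a a a a a b b b B B  =>  a a a a a a a a a a a a a b b b B B B   (applied B -> B B)
  Step 35: a a a a a a a a a a a a a b b b B B B  =>  a a a a a a a a a a a a a b b b B B B B   (applied B -> B B)
  Step 36: a a a a a a a a a a a a a b b b B B B B  =>  a a a a a a a a a a a a a b b b b B B B   (applied B -> b)
  Step 37: a a a a a a a a a a a a a b b b b B B B  =>  a a a a a a a a a a a a a b b b b b B B   (applied B -> b)
  Step 38: a a a a a a a a a a a a a b b b b b B B  =>  a a a a a a a a a a a a a b b b b b b B   (applied B -> b)
  Step 39: a a a a a a a a a a a a a b b b b b b B  =>  a a a a a a a a a a a a a b b b b b b b   (applied B -> b)
Final yield: a a a a a a a a a a a a a b b b b b b b
Total rewrite steps: 39

39


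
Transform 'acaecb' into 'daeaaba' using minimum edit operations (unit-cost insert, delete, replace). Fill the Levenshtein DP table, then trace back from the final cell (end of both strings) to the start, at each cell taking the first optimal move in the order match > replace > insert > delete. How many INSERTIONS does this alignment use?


Edit distance = 5. Backtracking from cell (6, 7) with preference match > replace > insert > delete,
then listing the resulting alignment 'acaecb' -> 'daeaaba' left to right:
  Step 1: insert 'd' [insertion #1]
  Step 2: keep 'a'
  Step 3: replace c->e
  Step 4: keep 'a'
  Step 5: replace e->a
  Step 6: replace c->b
  Step 7: replace b->a
Total insertions: 1

1


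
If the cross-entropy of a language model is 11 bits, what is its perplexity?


Perplexity formula: PP = 2^H
H = 11
PP = 2^11
PP = 2^11 = 2048

2048


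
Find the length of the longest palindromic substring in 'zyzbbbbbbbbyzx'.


Scanning 'zyzbbbbbbbbyzx' for palindromic substrings.
Substring at positions 3-10: 'bbbbbbbb'.
Check: reverse('bbbbbbbb') = 'bbbbbbbb' -> palindrome confirmed.
Neighbouring characters ('z' / 'y') break symmetry, so it cannot extend further.
No longer palindromic substring exists; longest length = 8

8


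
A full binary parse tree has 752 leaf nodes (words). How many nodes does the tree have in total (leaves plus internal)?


Leaf nodes (terminals): 752
Internal nodes = n - 1 = 752 - 1 = 751
Total = leaves + internal = 752 + 751 = 1503

1503


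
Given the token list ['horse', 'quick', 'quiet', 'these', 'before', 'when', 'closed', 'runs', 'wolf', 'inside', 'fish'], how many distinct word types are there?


Listing all tokens and tracking unique types:
  Token 1: 'horse' -> NEW (unique so far: 1)
  Token 2: 'quick' -> NEW (unique so far: 2)
  Token 3: 'quiet' -> NEW (unique so far: 3)
  Token 4: 'these' -> NEW (unique so far: 4)
  Token 5: 'before' -> NEW (unique so far: 5)
  Token 6: 'when' -> NEW (unique so far: 6)
  Token 7: 'closed' -> NEW (unique so far: 7)
  Token 8: 'runs' -> NEW (unique so far: 8)
  Token 9: 'wolf' -> NEW (unique so far: 9)
  Token 10: 'inside' -> NEW (unique so far: 10)
  Token 11: 'fish' -> NEW (unique so far: 11)
Unique types: ('before', 'closed', 'fish', 'horse', 'inside', 'quick', 'quiet', 'runs', 'these', 'when', 'wolf')
Vocabulary size: 11

11


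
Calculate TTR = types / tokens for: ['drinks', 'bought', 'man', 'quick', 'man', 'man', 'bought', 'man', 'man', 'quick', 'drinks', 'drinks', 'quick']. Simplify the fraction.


Tokens: 13
Unique types: ('bought', 'drinks', 'man', 'quick') = 4
TTR = 4/13
Already in lowest terms.

4/13


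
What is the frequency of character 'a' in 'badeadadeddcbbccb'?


Scanning 'badeadadeddcbbccb' for 'a':
  Position 1: 'a' -> MATCH (count: 1)
  Position 4: 'a' -> MATCH (count: 2)
  Position 6: 'a' -> MATCH (count: 3)
Total occurrences of 'a': 3

3


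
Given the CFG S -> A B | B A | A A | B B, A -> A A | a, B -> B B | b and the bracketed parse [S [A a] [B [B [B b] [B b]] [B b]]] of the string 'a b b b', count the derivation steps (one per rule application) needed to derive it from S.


Every bracketed nonterminal node [X ...] in the tree is produced by exactly one rule application.
Reading the tree off as a leftmost derivation:
  Step 1: S  =>  A B   (applied S -> A B)
  Step 2: A B  =>  a B   (applied A -> a)
  Step 3: a B  =>  a B B   (applied B -> B B)
  Step 4: a B B  =>  a B B B   (applied B -> B B)
  Step 5: a B B B  =>  a b B B   (applied B -> b)
  Step 6: a b B B  =>  a b b B   (applied B -> b)
  Step 7: a b b B  =>  a b b b   (applied B -> b)
Final yield: a b b b
Total rewrite steps: 7

7


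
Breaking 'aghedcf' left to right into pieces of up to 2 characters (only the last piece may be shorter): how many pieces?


'aghedcf' has 7 characters.
Chunking with max size 2:
  Chunk 1: 'ag' (positions 0-1)
  Chunk 2: 'he' (positions 2-3)
  Chunk 3: 'dc' (positions 4-5)
  Chunk 4: 'f' (positions 6-6)
Total chunks: ceil(7 / 2) = 4

4


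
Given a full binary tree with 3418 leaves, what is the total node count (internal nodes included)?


Leaf nodes (terminals): 3418
Internal nodes = n - 1 = 3418 - 1 = 3417
Total = leaves + internal = 3418 + 3417 = 6835

6835


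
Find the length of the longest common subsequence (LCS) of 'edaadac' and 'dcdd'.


DP table for LCS of 'edaadac' and 'dcdd':
       d  c  d  d
    0  0  0  0  0
  e 0  0  0  0  0
  d 0  1  1  1  1
  a 0  1  1  1  1
  a 0  1  1  1  1
  d 0  1  1  2  2
  a 0  1  1  2  2
  c 0  1  2  2  2
LCS: 'dd'
LCS length = 2

2


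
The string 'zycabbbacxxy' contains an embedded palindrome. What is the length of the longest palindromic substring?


Scanning 'zycabbbacxxy' for palindromic substrings.
Substring at positions 2-8: 'cabbbac'.
Check: reverse('cabbbac') = 'cabbbac' -> palindrome confirmed.
Neighbouring characters ('y' / 'x') break symmetry, so it cannot extend further.
No longer palindromic substring exists; longest length = 7

7


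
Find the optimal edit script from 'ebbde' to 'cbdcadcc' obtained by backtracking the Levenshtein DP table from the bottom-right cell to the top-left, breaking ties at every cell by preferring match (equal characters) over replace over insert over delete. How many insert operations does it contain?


Edit distance = 6. Backtracking from cell (5, 8) with preference match > replace > insert > delete,
then listing the resulting alignment 'ebbde' -> 'cbdcadcc' left to right:
  Step 1: replace e->c
  Step 2: keep 'b'
  Step 3: insert 'd' [insertion #1]
  Step 4: insert 'c' [insertion #2]
  Step 5: replace b->a
  Step 6: keep 'd'
  Step 7: insert 'c' [insertion #3]
  Step 8: replace e->c
Total insertions: 3

3


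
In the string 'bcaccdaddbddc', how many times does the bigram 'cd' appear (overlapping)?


Scanning 'bcaccdaddbddc' for bigram 'cd':
  Position 0: 'bc' -> no
  Position 1: 'ca' -> no
  Position 2: 'ac' -> no
  Position 3: 'cc' -> no
  Position 4: 'cd' -> MATCH
  Position 5: 'da' -> no
  Position 6: 'ad' -> no
  Position 7: 'dd' -> no
  Position 8: 'db' -> no
  Position 9: 'bd' -> no
  Position 10: 'dd' -> no
  Position 11: 'dc' -> no
Total matches: 1

1


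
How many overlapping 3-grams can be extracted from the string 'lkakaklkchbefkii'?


String 'lkakaklkchbefkii' has length L = 16.
Number of overlapping n-grams = L - n + 1
Substituting: 16 - 3 + 1 = 14

14


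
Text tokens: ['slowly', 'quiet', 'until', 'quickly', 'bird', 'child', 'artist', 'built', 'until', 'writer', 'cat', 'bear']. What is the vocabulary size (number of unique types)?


Listing all tokens and tracking unique types:
  Token 1: 'slowly' -> NEW (unique so far: 1)
  Token 2: 'quiet' -> NEW (unique so far: 2)
  Token 3: 'until' -> NEW (unique so far: 3)
  Token 4: 'quickly' -> NEW (unique so far: 4)
  Token 5: 'bird' -> NEW (unique so far: 5)
  Token 6: 'child' -> NEW (unique so far: 6)
  Token 7: 'artist' -> NEW (unique so far: 7)
  Token 8: 'built' -> NEW (unique so far: 8)
  Token 9: 'until' -> duplicate (unique so far: 8)
  Token 10: 'writer' -> NEW (unique so far: 9)
  Token 11: 'cat' -> NEW (unique so far: 10)
  Token 12: 'bear' -> NEW (unique so far: 11)
Unique types: ('artist', 'bear', 'bird', 'built', 'cat', 'child', 'quickly', 'quiet', 'slowly', 'until', 'writer')
Vocabulary size: 11

11


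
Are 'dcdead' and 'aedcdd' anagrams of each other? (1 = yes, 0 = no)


Sort characters of 'dcdead': 'acddde'
Sort characters of 'aedcdd': 'acddde'
Sorted forms match -> they ARE anagrams
Result: 1

1


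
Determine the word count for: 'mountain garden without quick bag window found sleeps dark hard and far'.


Counting words by splitting on spaces:
  Word 1: 'mountain'
  Word 2: 'garden'
  Word 3: 'without'
  Word 4: 'quick'
  Word 5: 'bag'
  Word 6: 'window'
  Word 7: 'found'
  Word 8: 'sleeps'
  Word 9: 'dark'
  Word 10: 'hard'
  Word 11: 'and'
  Word 12: 'far'
Total words: 12

12


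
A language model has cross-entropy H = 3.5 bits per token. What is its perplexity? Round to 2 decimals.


Perplexity formula: PP = 2^H
H = 3.5
PP = 2^3.5
Decompose: 2^3.5 = 2^3 * 2^0.5 = 2^3 * sqrt(2)
2^3 = 8, sqrt(2) ~ 1.4142136
PP ~ 8 * 1.4142136 = 11.3137088
Rounded to 2 decimals: 11.31

11.31


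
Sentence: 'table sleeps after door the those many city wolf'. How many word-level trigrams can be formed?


Word trigrams from [9] words:
  Trigram 1: (table sleeps after)
  Trigram 2: (sleeps after door)
  Trigram 3: (after door the)
  Trigram 4: (door the those)
  Trigram 5: (the those many)
  Trigram 6: (those many city)
  Trigram 7: (many city wolf)
Total word trigrams: 9 - 2 = 7

7


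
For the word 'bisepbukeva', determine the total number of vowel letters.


Scanning each character of 'bisepbukeva':
  Position 1: 'b' -> consonant (running count: 0)
  Position 2: 'i' -> vowel (running count: 1)
  Position 3: 's' -> consonant (running count: 1)
  Position 4: 'e' -> vowel (running count: 2)
  Position 5: 'p' -> consonant (running count: 2)
  Position 6: 'b' -> consonant (running count: 2)
  Position 7: 'u' -> vowel (running count: 3)
  Position 8: 'k' -> consonant (running count: 3)
  Position 9: 'e' -> vowel (running count: 4)
  Position 10: 'v' -> consonant (running count: 4)
  Position 11: 'a' -> vowel (running count: 5)
Total vowels: 5

5


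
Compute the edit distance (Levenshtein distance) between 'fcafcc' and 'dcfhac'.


Building DP table for s1='fcafcc' (len 6) and s2='dcfhac' (len 6):
       d  c  f  h  a  c
    0  1  2  3  4  5  6
  f 1  1  2  2  3  4  5
  c 2  2  1  2  3  4  4
  a 3  3  2  2  3  3  4
  f 4  4  3  2  3  4  4
  c 5  5  4  3  3  4  4
  c 6  6  5  4  4  4  4
Edit distance = dp[6][6] = 4

4


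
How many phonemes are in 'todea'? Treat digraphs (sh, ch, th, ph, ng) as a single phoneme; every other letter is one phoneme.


Parsing 'todea' greedily, digraphs first:
  't' -> consonant phoneme (phonemes so far: 1)
  'o' -> vowel phoneme (phonemes so far: 2)
  'd' -> consonant phoneme (phonemes so far: 3)
  'e' -> vowel phoneme (phonemes so far: 4)
  'a' -> vowel phoneme (phonemes so far: 5)
Total phonemes: 5

5


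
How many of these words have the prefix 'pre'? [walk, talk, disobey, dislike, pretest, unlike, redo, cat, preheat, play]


Checking each word for prefix 'pre':
  'walk' -> no (count: 0)
  'talk' -> no (count: 0)
  'disobey' -> no (count: 0)
  'dislike' -> no (count: 0)
  'pretest' -> YES, starts with 'pre' (count: 1)
  'unlike' -> no (count: 1)
  'redo' -> no (count: 1)
  'cat' -> no (count: 1)
  'preheat' -> YES, starts with 'pre' (count: 2)
  'play' -> no (count: 2)
Total with prefix 'pre': 2

2


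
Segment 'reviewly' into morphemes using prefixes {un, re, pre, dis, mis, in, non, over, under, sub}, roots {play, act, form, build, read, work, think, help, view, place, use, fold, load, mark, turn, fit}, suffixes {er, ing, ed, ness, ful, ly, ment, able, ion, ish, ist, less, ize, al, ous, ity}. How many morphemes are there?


Segmenting 'reviewly' against the inventory:
  're' -> prefix (morpheme 1)
  'view' -> root (morpheme 2)
  'ly' -> suffix (morpheme 3)
Total morphemes: 3

3


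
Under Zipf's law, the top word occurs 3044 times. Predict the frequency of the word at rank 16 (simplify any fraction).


Zipf's law: freq(rank) = f1 / rank
f1 = 3044, rank = 16
freq = 3044 / 16
GCD(3044, 16) = 4
Simplified: 761/4

761/4


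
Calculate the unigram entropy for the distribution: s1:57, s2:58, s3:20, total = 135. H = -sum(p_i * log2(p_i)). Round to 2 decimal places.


Computing entropy H = -sum(p_i * log2(p_i)):
  s1: p = 57/135 = 0.4222, -p*log2(p) = 0.5252
  s2: p = 58/135 = 0.4296, -p*log2(p) = 0.5236
  s3: p = 20/135 = 0.1481, -p*log2(p) = 0.4081
H = sum of terms = 1.4569
Rounded to 2 decimals: 1.46

1.46


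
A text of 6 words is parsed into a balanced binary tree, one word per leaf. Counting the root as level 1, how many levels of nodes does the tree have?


In a balanced binary tree with n leaves the deepest leaf is ceil(log2(n)) edges below the root,
so counting node levels inclusive of root and leaves gives ceil(log2(n)) + 1 levels.
log2(6) = 2.5850
ceil(2.5850) = 3
levels = 3 + 1 = 4

4


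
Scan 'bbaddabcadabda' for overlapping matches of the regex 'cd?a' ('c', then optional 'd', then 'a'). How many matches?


Pattern: cd?a means 'c', then optional 'd', then 'a'.
Scanning 'bbaddabcadabda' position-by-position:
  Pos 0: window 'bba' -> no
  Pos 1: window 'bad' -> no
  Pos 2: window 'add' -> no
  Pos 3: window 'dda' -> no
  Pos 4: window 'dab' -> no
  Pos 5: window 'abc' -> no
  Pos 6: window 'bca' -> no
  Pos 7: window 'cad' -> MATCH
  Pos 8: window 'ada' -> no
  Pos 9: window 'dab' -> no
  Pos 10: window 'abd' -> no
  Pos 11: window 'bda' -> no
  Pos 12: window 'da' -> no
  Pos 13: window 'a' -> no
Total matches: 1

1


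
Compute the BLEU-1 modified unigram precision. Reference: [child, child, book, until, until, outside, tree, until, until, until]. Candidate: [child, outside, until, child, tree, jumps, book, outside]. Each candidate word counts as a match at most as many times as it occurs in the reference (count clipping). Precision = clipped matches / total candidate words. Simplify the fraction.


Reference word counts: {'book': 1, 'child': 2, 'outside': 1, 'tree': 1, 'until': 5}
Checking each candidate word (with clipping):
  'child' -> in reference (ref count 2, used 1/2) -> match (matches: 1)
  'outside' -> in reference (ref count 1, used 1/1) -> match (matches: 2)
  'until' -> in reference (ref count 5, used 1/5) -> match (matches: 3)
  'child' -> in reference (ref count 2, used 2/2) -> match (matches: 4)
  'tree' -> in reference (ref count 1, used 1/1) -> match (matches: 5)
  'jumps' -> not in reference -> no match (matches: 5)
  'book' -> in reference (ref count 1, used 1/1) -> match (matches: 6)
  'outside' -> ref count 1 already used up (1/1) -> clipped, no match (matches: 6)
Clipped matches: 6, Candidate length: 8
Precision = 6/8 = 3/4

3/4


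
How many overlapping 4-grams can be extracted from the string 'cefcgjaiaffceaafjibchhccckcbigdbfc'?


String 'cefcgjaiaffceaafjibchhccckcbigdbfc' has length L = 34.
Number of overlapping n-grams = L - n + 1
Substituting: 34 - 4 + 1 = 31

31


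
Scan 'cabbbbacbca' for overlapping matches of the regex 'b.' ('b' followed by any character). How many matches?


Pattern: b. means 'b' followed by any character.
Scanning 'cabbbbacbca' position-by-position:
  Pos 0: window 'ca' -> no
  Pos 1: window 'ab' -> no
  Pos 2: window 'bb' -> MATCH
  Pos 3: window 'bb' -> MATCH
  Pos 4: window 'bb' -> MATCH
  Pos 5: window 'ba' -> MATCH
  Pos 6: window 'ac' -> no
  Pos 7: window 'cb' -> no
  Pos 8: window 'bc' -> MATCH
  Pos 9: window 'ca' -> no
  Pos 10: window 'a' -> no
Total matches: 5

5


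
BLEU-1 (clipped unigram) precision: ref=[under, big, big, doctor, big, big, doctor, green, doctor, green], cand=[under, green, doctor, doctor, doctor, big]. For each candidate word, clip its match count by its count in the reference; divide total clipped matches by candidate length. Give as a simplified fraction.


Reference word counts: {'big': 4, 'doctor': 3, 'green': 2, 'under': 1}
Checking each candidate word (with clipping):
  'under' -> in reference (ref count 1, used 1/1) -> match (matches: 1)
  'green' -> in reference (ref count 2, used 1/2) -> match (matches: 2)
  'doctor' -> in reference (ref count 3, used 1/3) -> match (matches: 3)
  'doctor' -> in reference (ref count 3, used 2/3) -> match (matches: 4)
  'doctor' -> in reference (ref count 3, used 3/3) -> match (matches: 5)
  'big' -> in reference (ref count 4, used 1/4) -> match (matches: 6)
Clipped matches: 6, Candidate length: 6
Precision = 6/6 = 1

1


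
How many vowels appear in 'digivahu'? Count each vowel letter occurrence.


Scanning each character of 'digivahu':
  Position 1: 'd' -> consonant (running count: 0)
  Position 2: 'i' -> vowel (running count: 1)
  Position 3: 'g' -> consonant (running count: 1)
  Position 4: 'i' -> vowel (running count: 2)
  Position 5: 'v' -> consonant (running count: 2)
  Position 6: 'a' -> vowel (running count: 3)
  Position 7: 'h' -> consonant (running count: 3)
  Position 8: 'u' -> vowel (running count: 4)
Total vowels: 4

4


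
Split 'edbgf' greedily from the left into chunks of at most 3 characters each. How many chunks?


'edbgf' has 5 characters.
Chunking with max size 3:
  Chunk 1: 'edb' (positions 0-2)
  Chunk 2: 'gf' (positions 3-4)
Total chunks: ceil(5 / 3) = 2

2


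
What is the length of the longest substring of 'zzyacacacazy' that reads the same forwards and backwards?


Scanning 'zzyacacacazy' for palindromic substrings.
Substring at positions 3-9: 'acacaca'.
Check: reverse('acacaca') = 'acacaca' -> palindrome confirmed.
Neighbouring characters ('y' / 'z') break symmetry, so it cannot extend further.
No longer palindromic substring exists; longest length = 7

7


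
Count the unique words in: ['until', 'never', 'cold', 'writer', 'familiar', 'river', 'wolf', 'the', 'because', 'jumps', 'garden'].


Listing all tokens and tracking unique types:
  Token 1: 'until' -> NEW (unique so far: 1)
  Token 2: 'never' -> NEW (unique so far: 2)
  Token 3: 'cold' -> NEW (unique so far: 3)
  Token 4: 'writer' -> NEW (unique so far: 4)
  Token 5: 'familiar' -> NEW (unique so far: 5)
  Token 6: 'river' -> NEW (unique so far: 6)
  Token 7: 'wolf' -> NEW (unique so far: 7)
  Token 8: 'the' -> NEW (unique so far: 8)
  Token 9: 'because' -> NEW (unique so far: 9)
  Token 10: 'jumps' -> NEW (unique so far: 10)
  Token 11: 'garden' -> NEW (unique so far: 11)
Unique types: ('because', 'cold', 'familiar', 'garden', 'jumps', 'never', 'river', 'the', 'until', 'wolf', 'writer')
Vocabulary size: 11

11


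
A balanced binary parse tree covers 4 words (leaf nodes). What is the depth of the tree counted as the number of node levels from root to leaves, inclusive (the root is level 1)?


In a balanced binary tree with n leaves the deepest leaf is ceil(log2(n)) edges below the root,
so counting node levels inclusive of root and leaves gives ceil(log2(n)) + 1 levels.
log2(4) = 2.0000
ceil(2.0000) = 2
levels = 2 + 1 = 3

3


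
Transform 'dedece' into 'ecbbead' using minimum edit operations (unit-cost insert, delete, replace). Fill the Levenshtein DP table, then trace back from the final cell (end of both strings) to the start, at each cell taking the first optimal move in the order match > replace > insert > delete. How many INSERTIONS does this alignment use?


Edit distance = 6. Backtracking from cell (6, 7) with preference match > replace > insert > delete,
then listing the resulting alignment 'dedece' -> 'ecbbead' left to right:
  Step 1: insert 'e' [insertion #1]
  Step 2: replace d->c
  Step 3: replace e->b
  Step 4: replace d->b
  Step 5: keep 'e'
  Step 6: replace c->a
  Step 7: replace e->d
Total insertions: 1

1


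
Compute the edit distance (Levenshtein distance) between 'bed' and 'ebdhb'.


Building DP table for s1='bed' (len 3) and s2='ebdhb' (len 5):
       e  b  d  h  b
    0  1  2  3  4  5
  b 1  1  1  2  3  4
  e 2  1  2  2  3  4
  d 3  2  2  2  3  4
Edit distance = dp[3][5] = 4

4


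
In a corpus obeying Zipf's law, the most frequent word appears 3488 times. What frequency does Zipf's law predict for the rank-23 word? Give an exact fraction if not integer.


Zipf's law: freq(rank) = f1 / rank
f1 = 3488, rank = 23
freq = 3488 / 23
GCD(3488, 23) = 1
Simplified: 3488/23

3488/23


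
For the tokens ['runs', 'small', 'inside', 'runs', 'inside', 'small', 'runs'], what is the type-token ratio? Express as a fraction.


Tokens: 7
Unique types: ('inside', 'runs', 'small') = 3
TTR = 3/7
Already in lowest terms.

3/7
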